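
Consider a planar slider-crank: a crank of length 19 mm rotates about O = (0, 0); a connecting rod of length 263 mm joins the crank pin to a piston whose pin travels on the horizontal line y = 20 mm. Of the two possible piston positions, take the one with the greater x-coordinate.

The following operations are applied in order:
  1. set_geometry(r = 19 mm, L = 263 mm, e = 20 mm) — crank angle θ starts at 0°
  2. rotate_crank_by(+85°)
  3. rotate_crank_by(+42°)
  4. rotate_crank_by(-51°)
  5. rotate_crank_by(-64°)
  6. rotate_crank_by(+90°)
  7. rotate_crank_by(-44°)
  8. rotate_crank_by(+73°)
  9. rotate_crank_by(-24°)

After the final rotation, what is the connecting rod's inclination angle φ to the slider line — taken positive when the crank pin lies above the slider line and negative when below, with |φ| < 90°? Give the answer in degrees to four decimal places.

-0.3987

set_geometry: r = 19 mm, L = 263 mm, e = 20 mm; θ ← 0°
rotate_crank_by(+85°): θ ← 0° +85° = 85°
rotate_crank_by(+42°): θ ← 85° +42° = 127°
rotate_crank_by(-51°): θ ← 127° -51° = 76°
rotate_crank_by(-64°): θ ← 76° -64° = 12°
rotate_crank_by(+90°): θ ← 12° +90° = 102°
rotate_crank_by(-44°): θ ← 102° -44° = 58°
rotate_crank_by(+73°): θ ← 58° +73° = 131°
rotate_crank_by(-24°): θ ← 131° -24° = 107°
crank pin P = (r cos θ, r sin θ) = (-5.555062, 18.169790)
h = r sin θ − e = 18.169790 − 20 = -1.830210
sin φ = h / L = -1.830210 / 263 = -0.00695897
φ = arcsin(-0.00695897) = -0.398723°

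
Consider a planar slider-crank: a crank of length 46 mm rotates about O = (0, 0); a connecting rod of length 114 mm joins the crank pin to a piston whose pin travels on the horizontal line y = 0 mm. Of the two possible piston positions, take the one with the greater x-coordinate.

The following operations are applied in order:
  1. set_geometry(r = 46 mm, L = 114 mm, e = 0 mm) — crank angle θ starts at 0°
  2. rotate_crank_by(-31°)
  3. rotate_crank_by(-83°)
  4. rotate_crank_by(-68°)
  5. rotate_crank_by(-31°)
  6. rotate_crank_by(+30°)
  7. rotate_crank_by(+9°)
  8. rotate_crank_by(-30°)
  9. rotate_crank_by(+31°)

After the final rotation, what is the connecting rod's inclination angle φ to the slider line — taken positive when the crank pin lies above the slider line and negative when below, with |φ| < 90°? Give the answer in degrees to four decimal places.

-2.8187

set_geometry: r = 46 mm, L = 114 mm, e = 0 mm; θ ← 0°
rotate_crank_by(-31°): θ ← 0° -31° = -31°
rotate_crank_by(-83°): θ ← -31° -83° = -114°
rotate_crank_by(-68°): θ ← -114° -68° = -182°
rotate_crank_by(-31°): θ ← -182° -31° = -213°
rotate_crank_by(+30°): θ ← -213° +30° = -183°
rotate_crank_by(+9°): θ ← -183° +9° = -174°
rotate_crank_by(-30°): θ ← -174° -30° = -204°
rotate_crank_by(+31°): θ ← -204° +31° = -173°
crank pin P = (r cos θ, r sin θ) = (-45.657123, -5.605990)
h = r sin θ − e = -5.605990 − 0 = -5.605990
sin φ = h / L = -5.605990 / 114 = -0.04917535
φ = arcsin(-0.04917535) = -2.818677°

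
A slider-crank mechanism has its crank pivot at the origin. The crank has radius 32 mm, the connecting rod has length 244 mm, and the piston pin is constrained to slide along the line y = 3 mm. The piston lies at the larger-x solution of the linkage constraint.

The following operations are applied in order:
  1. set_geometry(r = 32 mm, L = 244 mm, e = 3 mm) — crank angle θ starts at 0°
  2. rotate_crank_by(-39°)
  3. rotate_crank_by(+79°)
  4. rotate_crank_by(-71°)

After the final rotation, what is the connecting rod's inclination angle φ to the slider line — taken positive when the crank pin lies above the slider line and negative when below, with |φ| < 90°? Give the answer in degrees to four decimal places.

-4.5794

set_geometry: r = 32 mm, L = 244 mm, e = 3 mm; θ ← 0°
rotate_crank_by(-39°): θ ← 0° -39° = -39°
rotate_crank_by(+79°): θ ← -39° +79° = 40°
rotate_crank_by(-71°): θ ← 40° -71° = -31°
crank pin P = (r cos θ, r sin θ) = (27.429354, -16.481218)
h = r sin θ − e = -16.481218 − 3 = -19.481218
sin φ = h / L = -19.481218 / 244 = -0.07984106
φ = arcsin(-0.07984106) = -4.579430°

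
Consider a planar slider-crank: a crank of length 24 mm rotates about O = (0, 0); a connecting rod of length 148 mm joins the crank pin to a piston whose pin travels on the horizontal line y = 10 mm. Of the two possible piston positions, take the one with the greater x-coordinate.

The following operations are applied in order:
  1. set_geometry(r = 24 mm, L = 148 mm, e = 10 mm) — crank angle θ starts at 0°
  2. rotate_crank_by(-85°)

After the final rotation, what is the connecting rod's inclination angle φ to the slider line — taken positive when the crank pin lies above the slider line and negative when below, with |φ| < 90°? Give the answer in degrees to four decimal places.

set_geometry: r = 24 mm, L = 148 mm, e = 10 mm; θ ← 0°
rotate_crank_by(-85°): θ ← 0° -85° = -85°
crank pin P = (r cos θ, r sin θ) = (2.091738, -23.908673)
h = r sin θ − e = -23.908673 − 10 = -33.908673
sin φ = h / L = -33.908673 / 148 = -0.22911265
φ = arcsin(-0.22911265) = -13.244836°

-13.2448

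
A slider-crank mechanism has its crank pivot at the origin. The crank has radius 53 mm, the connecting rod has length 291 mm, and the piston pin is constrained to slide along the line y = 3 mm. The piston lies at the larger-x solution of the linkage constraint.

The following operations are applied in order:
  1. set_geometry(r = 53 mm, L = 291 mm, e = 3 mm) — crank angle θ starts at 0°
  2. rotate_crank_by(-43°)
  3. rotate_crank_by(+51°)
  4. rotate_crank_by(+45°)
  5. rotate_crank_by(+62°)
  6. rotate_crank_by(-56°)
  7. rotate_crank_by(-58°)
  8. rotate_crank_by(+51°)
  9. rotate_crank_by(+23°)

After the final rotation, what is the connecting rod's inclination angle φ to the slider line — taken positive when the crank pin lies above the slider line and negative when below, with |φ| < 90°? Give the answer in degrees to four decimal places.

9.5330

set_geometry: r = 53 mm, L = 291 mm, e = 3 mm; θ ← 0°
rotate_crank_by(-43°): θ ← 0° -43° = -43°
rotate_crank_by(+51°): θ ← -43° +51° = 8°
rotate_crank_by(+45°): θ ← 8° +45° = 53°
rotate_crank_by(+62°): θ ← 53° +62° = 115°
rotate_crank_by(-56°): θ ← 115° -56° = 59°
rotate_crank_by(-58°): θ ← 59° -58° = 1°
rotate_crank_by(+51°): θ ← 1° +51° = 52°
rotate_crank_by(+23°): θ ← 52° +23° = 75°
crank pin P = (r cos θ, r sin θ) = (13.717409, 51.194069)
h = r sin θ − e = 51.194069 − 3 = 48.194069
sin φ = h / L = 48.194069 / 291 = 0.16561536
φ = arcsin(0.16561536) = 9.532984°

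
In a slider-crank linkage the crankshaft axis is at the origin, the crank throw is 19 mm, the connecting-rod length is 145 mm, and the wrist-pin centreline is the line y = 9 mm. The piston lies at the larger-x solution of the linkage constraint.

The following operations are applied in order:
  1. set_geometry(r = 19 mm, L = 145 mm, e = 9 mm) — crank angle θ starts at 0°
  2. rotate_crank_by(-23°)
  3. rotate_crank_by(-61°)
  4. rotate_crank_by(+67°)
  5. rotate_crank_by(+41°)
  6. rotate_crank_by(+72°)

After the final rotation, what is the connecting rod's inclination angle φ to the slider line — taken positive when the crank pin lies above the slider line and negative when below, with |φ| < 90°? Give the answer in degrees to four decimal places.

3.9133

set_geometry: r = 19 mm, L = 145 mm, e = 9 mm; θ ← 0°
rotate_crank_by(-23°): θ ← 0° -23° = -23°
rotate_crank_by(-61°): θ ← -23° -61° = -84°
rotate_crank_by(+67°): θ ← -84° +67° = -17°
rotate_crank_by(+41°): θ ← -17° +41° = 24°
rotate_crank_by(+72°): θ ← 24° +72° = 96°
crank pin P = (r cos θ, r sin θ) = (-1.986041, 18.895916)
h = r sin θ − e = 18.895916 − 9 = 9.895916
sin φ = h / L = 9.895916 / 145 = 0.06824770
φ = arcsin(0.06824770) = 3.913347°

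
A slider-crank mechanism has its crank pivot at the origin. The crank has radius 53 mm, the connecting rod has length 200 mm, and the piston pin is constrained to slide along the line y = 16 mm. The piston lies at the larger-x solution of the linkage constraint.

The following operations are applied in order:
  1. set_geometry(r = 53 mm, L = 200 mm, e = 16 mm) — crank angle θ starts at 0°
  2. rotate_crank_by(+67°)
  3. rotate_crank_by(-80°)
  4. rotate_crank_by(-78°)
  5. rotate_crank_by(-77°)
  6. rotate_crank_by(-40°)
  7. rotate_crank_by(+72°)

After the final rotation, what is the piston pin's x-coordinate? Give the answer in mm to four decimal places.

set_geometry: r = 53 mm, L = 200 mm, e = 16 mm; θ ← 0°
rotate_crank_by(+67°): θ ← 0° +67° = 67°
rotate_crank_by(-80°): θ ← 67° -80° = -13°
rotate_crank_by(-78°): θ ← -13° -78° = -91°
rotate_crank_by(-77°): θ ← -91° -77° = -168°
rotate_crank_by(-40°): θ ← -168° -40° = -208°
rotate_crank_by(+72°): θ ← -208° +72° = -136°
crank pin P = (r cos θ, r sin θ) = (-38.125009, -36.816894)
h = r sin θ − e = -36.816894 − 16 = -52.816894
x = r cos θ + √(L² − h²) = -38.125009 + √(40000.0 − 2789.6243) = -38.125009 + 192.899911 = 154.774902

154.7749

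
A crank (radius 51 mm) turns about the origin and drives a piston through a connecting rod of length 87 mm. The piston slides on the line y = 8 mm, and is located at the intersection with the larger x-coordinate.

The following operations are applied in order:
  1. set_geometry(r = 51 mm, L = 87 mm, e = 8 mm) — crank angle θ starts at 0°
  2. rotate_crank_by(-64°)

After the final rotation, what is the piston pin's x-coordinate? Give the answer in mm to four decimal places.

set_geometry: r = 51 mm, L = 87 mm, e = 8 mm; θ ← 0°
rotate_crank_by(-64°): θ ← 0° -64° = -64°
crank pin P = (r cos θ, r sin θ) = (22.356928, -45.838496)
h = r sin θ − e = -45.838496 − 8 = -53.838496
x = r cos θ + √(L² − h²) = 22.356928 + √(7569.0 − 2898.5837) = 22.356928 + 68.340444 = 90.697373

90.6974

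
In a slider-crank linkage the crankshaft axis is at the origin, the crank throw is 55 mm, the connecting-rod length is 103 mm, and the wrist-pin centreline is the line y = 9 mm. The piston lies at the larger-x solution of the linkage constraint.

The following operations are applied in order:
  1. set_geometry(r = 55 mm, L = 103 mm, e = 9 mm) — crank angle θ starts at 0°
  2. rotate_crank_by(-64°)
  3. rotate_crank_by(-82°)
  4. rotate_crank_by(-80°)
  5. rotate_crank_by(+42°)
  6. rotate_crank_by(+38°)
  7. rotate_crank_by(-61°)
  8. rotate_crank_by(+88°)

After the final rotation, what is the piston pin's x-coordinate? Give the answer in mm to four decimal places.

59.0567

set_geometry: r = 55 mm, L = 103 mm, e = 9 mm; θ ← 0°
rotate_crank_by(-64°): θ ← 0° -64° = -64°
rotate_crank_by(-82°): θ ← -64° -82° = -146°
rotate_crank_by(-80°): θ ← -146° -80° = -226°
rotate_crank_by(+42°): θ ← -226° +42° = -184°
rotate_crank_by(+38°): θ ← -184° +38° = -146°
rotate_crank_by(-61°): θ ← -146° -61° = -207°
rotate_crank_by(+88°): θ ← -207° +88° = -119°
crank pin P = (r cos θ, r sin θ) = (-26.664529, -48.104084)
h = r sin θ − e = -48.104084 − 9 = -57.104084
x = r cos θ + √(L² − h²) = -26.664529 + √(10609.0 − 3260.8764) = -26.664529 + 85.721197 = 59.056668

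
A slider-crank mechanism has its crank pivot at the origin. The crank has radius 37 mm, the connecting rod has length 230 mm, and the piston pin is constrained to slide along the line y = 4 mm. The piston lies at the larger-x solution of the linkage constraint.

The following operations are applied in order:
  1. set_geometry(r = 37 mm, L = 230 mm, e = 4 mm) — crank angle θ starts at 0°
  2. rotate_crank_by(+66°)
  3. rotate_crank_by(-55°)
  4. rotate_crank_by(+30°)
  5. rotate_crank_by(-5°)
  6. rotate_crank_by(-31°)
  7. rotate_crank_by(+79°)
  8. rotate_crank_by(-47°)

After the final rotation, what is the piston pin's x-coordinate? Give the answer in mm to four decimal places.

set_geometry: r = 37 mm, L = 230 mm, e = 4 mm; θ ← 0°
rotate_crank_by(+66°): θ ← 0° +66° = 66°
rotate_crank_by(-55°): θ ← 66° -55° = 11°
rotate_crank_by(+30°): θ ← 11° +30° = 41°
rotate_crank_by(-5°): θ ← 41° -5° = 36°
rotate_crank_by(-31°): θ ← 36° -31° = 5°
rotate_crank_by(+79°): θ ← 5° +79° = 84°
rotate_crank_by(-47°): θ ← 84° -47° = 37°
crank pin P = (r cos θ, r sin θ) = (29.549514, 22.267156)
h = r sin θ − e = 22.267156 − 4 = 18.267156
x = r cos θ + √(L² − h²) = 29.549514 + √(52900.0 − 333.6890) = 29.549514 + 229.273442 = 258.822955

258.8230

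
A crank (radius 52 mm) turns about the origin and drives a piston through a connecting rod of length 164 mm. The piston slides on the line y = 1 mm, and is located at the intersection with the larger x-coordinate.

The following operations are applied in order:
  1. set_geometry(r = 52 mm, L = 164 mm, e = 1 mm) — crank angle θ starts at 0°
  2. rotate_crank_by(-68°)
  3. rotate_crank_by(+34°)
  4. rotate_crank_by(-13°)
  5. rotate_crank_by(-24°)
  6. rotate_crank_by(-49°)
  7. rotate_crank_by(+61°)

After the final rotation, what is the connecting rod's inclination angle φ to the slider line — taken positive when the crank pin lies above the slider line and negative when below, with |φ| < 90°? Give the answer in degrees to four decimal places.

set_geometry: r = 52 mm, L = 164 mm, e = 1 mm; θ ← 0°
rotate_crank_by(-68°): θ ← 0° -68° = -68°
rotate_crank_by(+34°): θ ← -68° +34° = -34°
rotate_crank_by(-13°): θ ← -34° -13° = -47°
rotate_crank_by(-24°): θ ← -47° -24° = -71°
rotate_crank_by(-49°): θ ← -71° -49° = -120°
rotate_crank_by(+61°): θ ← -120° +61° = -59°
crank pin P = (r cos θ, r sin θ) = (26.781980, -44.572700)
h = r sin θ − e = -44.572700 − 1 = -45.572700
sin φ = h / L = -45.572700 / 164 = -0.27788231
φ = arcsin(-0.27788231) = -16.133855°

-16.1339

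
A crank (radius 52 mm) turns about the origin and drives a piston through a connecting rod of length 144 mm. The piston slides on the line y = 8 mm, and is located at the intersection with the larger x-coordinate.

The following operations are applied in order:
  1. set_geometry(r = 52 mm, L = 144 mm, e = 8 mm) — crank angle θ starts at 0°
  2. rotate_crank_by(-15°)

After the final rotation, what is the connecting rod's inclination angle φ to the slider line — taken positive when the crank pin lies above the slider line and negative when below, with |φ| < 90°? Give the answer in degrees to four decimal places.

-8.5700

set_geometry: r = 52 mm, L = 144 mm, e = 8 mm; θ ← 0°
rotate_crank_by(-15°): θ ← 0° -15° = -15°
crank pin P = (r cos θ, r sin θ) = (50.228143, -13.458590)
h = r sin θ − e = -13.458590 − 8 = -21.458590
sin φ = h / L = -21.458590 / 144 = -0.14901799
φ = arcsin(-0.14901799) = -8.570022°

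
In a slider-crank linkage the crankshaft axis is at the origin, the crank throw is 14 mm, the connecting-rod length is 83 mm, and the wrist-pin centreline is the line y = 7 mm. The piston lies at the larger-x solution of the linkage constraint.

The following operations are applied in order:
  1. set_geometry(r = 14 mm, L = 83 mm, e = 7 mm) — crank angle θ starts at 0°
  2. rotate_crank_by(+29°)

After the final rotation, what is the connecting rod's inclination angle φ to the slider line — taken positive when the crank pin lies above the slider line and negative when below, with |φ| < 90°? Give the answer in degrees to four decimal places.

set_geometry: r = 14 mm, L = 83 mm, e = 7 mm; θ ← 0°
rotate_crank_by(+29°): θ ← 0° +29° = 29°
crank pin P = (r cos θ, r sin θ) = (12.244676, 6.787335)
h = r sin θ − e = 6.787335 − 7 = -0.212665
sin φ = h / L = -0.212665 / 83 = -0.00256223
φ = arcsin(-0.00256223) = -0.146805°

-0.1468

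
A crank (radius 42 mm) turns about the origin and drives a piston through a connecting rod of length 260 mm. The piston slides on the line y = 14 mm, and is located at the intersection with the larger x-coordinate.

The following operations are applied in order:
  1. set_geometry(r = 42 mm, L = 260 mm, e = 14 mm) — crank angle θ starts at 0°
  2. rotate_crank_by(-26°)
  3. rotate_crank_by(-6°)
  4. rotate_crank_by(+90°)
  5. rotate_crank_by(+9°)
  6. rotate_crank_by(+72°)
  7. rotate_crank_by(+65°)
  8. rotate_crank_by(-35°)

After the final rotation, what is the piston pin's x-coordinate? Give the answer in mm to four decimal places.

set_geometry: r = 42 mm, L = 260 mm, e = 14 mm; θ ← 0°
rotate_crank_by(-26°): θ ← 0° -26° = -26°
rotate_crank_by(-6°): θ ← -26° -6° = -32°
rotate_crank_by(+90°): θ ← -32° +90° = 58°
rotate_crank_by(+9°): θ ← 58° +9° = 67°
rotate_crank_by(+72°): θ ← 67° +72° = 139°
rotate_crank_by(+65°): θ ← 139° +65° = 204°
rotate_crank_by(-35°): θ ← 204° -35° = 169°
crank pin P = (r cos θ, r sin θ) = (-41.228342, 8.013978)
h = r sin θ − e = 8.013978 − 14 = -5.986022
x = r cos θ + √(L² − h²) = -41.228342 + √(67600.0 − 35.8325) = -41.228342 + 259.931082 = 218.702741

218.7027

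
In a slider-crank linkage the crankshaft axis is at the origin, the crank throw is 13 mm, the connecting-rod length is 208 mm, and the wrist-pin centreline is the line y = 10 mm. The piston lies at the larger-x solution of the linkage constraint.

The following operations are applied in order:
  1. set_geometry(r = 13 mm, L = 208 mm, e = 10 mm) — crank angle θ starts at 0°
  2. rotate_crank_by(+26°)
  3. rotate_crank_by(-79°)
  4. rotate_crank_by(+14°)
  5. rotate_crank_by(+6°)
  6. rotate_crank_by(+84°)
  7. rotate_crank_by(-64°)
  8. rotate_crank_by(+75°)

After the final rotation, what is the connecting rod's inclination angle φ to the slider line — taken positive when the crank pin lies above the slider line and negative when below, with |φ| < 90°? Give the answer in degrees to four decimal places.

set_geometry: r = 13 mm, L = 208 mm, e = 10 mm; θ ← 0°
rotate_crank_by(+26°): θ ← 0° +26° = 26°
rotate_crank_by(-79°): θ ← 26° -79° = -53°
rotate_crank_by(+14°): θ ← -53° +14° = -39°
rotate_crank_by(+6°): θ ← -39° +6° = -33°
rotate_crank_by(+84°): θ ← -33° +84° = 51°
rotate_crank_by(-64°): θ ← 51° -64° = -13°
rotate_crank_by(+75°): θ ← -13° +75° = 62°
crank pin P = (r cos θ, r sin θ) = (6.103130, 11.478319)
h = r sin θ − e = 11.478319 − 10 = 1.478319
sin φ = h / L = 1.478319 / 208 = 0.00710730
φ = arcsin(0.00710730) = 0.407222°

0.4072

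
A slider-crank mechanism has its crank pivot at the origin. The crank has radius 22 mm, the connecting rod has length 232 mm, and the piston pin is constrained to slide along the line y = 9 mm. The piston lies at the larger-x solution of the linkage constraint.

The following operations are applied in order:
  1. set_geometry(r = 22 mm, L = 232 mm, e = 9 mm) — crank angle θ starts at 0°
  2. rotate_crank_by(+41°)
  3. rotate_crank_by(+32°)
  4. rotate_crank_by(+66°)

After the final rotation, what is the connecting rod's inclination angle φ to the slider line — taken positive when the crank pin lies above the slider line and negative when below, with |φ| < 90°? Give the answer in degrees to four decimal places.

1.3420

set_geometry: r = 22 mm, L = 232 mm, e = 9 mm; θ ← 0°
rotate_crank_by(+41°): θ ← 0° +41° = 41°
rotate_crank_by(+32°): θ ← 41° +32° = 73°
rotate_crank_by(+66°): θ ← 73° +66° = 139°
crank pin P = (r cos θ, r sin θ) = (-16.603611, 14.433299)
h = r sin θ − e = 14.433299 − 9 = 5.433299
sin φ = h / L = 5.433299 / 232 = 0.02341939
φ = arcsin(0.02341939) = 1.341955°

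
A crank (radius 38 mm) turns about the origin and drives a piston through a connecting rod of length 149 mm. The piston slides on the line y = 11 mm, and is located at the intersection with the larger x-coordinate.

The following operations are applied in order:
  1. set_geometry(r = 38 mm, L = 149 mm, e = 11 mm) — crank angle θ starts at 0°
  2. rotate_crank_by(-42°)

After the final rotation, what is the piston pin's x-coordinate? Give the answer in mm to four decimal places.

172.7181

set_geometry: r = 38 mm, L = 149 mm, e = 11 mm; θ ← 0°
rotate_crank_by(-42°): θ ← 0° -42° = -42°
crank pin P = (r cos θ, r sin θ) = (28.239503, -25.426963)
h = r sin θ − e = -25.426963 − 11 = -36.426963
x = r cos θ + √(L² − h²) = 28.239503 + √(22201.0 − 1326.9236) = 28.239503 + 144.478636 = 172.718140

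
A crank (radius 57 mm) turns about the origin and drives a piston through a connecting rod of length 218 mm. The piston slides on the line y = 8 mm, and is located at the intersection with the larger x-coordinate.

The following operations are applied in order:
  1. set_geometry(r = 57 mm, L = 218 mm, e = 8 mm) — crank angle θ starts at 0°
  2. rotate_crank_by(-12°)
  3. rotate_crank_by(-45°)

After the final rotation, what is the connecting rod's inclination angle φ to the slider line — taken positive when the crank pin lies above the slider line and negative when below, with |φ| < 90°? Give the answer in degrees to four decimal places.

set_geometry: r = 57 mm, L = 218 mm, e = 8 mm; θ ← 0°
rotate_crank_by(-12°): θ ← 0° -12° = -12°
rotate_crank_by(-45°): θ ← -12° -45° = -57°
crank pin P = (r cos θ, r sin θ) = (31.044425, -47.804222)
h = r sin θ − e = -47.804222 − 8 = -55.804222
sin φ = h / L = -55.804222 / 218 = -0.25598267
φ = arcsin(-0.25598267) = -14.831821°

-14.8318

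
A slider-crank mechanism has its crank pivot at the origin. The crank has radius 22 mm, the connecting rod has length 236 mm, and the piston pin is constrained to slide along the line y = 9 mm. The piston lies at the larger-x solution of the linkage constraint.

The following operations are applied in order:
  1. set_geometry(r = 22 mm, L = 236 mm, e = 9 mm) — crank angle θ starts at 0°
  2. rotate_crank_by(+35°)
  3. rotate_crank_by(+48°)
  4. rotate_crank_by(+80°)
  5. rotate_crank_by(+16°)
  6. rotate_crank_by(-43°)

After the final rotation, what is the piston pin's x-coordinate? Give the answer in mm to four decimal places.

220.0909

set_geometry: r = 22 mm, L = 236 mm, e = 9 mm; θ ← 0°
rotate_crank_by(+35°): θ ← 0° +35° = 35°
rotate_crank_by(+48°): θ ← 35° +48° = 83°
rotate_crank_by(+80°): θ ← 83° +80° = 163°
rotate_crank_by(+16°): θ ← 163° +16° = 179°
rotate_crank_by(-43°): θ ← 179° -43° = 136°
crank pin P = (r cos θ, r sin θ) = (-15.825476, 15.282484)
h = r sin θ − e = 15.282484 − 9 = 6.282484
x = r cos θ + √(L² − h²) = -15.825476 + √(55696.0 − 39.4696) = -15.825476 + 235.916363 = 220.090888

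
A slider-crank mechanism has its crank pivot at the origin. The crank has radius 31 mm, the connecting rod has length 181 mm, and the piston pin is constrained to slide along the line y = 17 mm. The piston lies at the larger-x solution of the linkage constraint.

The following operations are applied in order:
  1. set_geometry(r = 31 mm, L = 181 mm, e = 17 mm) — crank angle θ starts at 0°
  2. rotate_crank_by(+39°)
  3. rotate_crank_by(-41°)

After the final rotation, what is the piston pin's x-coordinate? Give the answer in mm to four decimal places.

211.0757

set_geometry: r = 31 mm, L = 181 mm, e = 17 mm; θ ← 0°
rotate_crank_by(+39°): θ ← 0° +39° = 39°
rotate_crank_by(-41°): θ ← 39° -41° = -2°
crank pin P = (r cos θ, r sin θ) = (30.981116, -1.081884)
h = r sin θ − e = -1.081884 − 17 = -18.081884
x = r cos θ + √(L² − h²) = 30.981116 + √(32761.0 − 326.9545) = 30.981116 + 180.094546 = 211.075662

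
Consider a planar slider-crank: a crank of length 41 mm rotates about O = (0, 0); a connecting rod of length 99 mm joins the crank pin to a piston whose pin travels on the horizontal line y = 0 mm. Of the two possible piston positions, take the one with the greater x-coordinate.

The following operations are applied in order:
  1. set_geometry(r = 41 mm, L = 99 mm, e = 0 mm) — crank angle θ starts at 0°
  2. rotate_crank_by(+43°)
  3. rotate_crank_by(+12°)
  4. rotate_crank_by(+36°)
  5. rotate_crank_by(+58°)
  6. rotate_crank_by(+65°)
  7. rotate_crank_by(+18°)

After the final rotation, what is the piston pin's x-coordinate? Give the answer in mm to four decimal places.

68.3376

set_geometry: r = 41 mm, L = 99 mm, e = 0 mm; θ ← 0°
rotate_crank_by(+43°): θ ← 0° +43° = 43°
rotate_crank_by(+12°): θ ← 43° +12° = 55°
rotate_crank_by(+36°): θ ← 55° +36° = 91°
rotate_crank_by(+58°): θ ← 91° +58° = 149°
rotate_crank_by(+65°): θ ← 149° +65° = 214°
rotate_crank_by(+18°): θ ← 214° +18° = 232°
crank pin P = (r cos θ, r sin θ) = (-25.242120, -32.308441)
h = r sin θ − e = -32.308441 − 0 = -32.308441
x = r cos θ + √(L² − h²) = -25.242120 + √(9801.0 − 1043.8354) = -25.242120 + 93.579723 = 68.337603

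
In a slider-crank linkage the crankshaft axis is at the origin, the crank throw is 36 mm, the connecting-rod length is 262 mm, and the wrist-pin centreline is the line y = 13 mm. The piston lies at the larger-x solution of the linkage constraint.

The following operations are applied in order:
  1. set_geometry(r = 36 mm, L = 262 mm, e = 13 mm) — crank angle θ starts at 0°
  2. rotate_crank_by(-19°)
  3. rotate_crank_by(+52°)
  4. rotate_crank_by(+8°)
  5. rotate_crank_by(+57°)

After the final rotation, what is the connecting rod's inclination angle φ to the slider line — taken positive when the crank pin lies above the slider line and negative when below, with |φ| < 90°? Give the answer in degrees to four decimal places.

set_geometry: r = 36 mm, L = 262 mm, e = 13 mm; θ ← 0°
rotate_crank_by(-19°): θ ← 0° -19° = -19°
rotate_crank_by(+52°): θ ← -19° +52° = 33°
rotate_crank_by(+8°): θ ← 33° +8° = 41°
rotate_crank_by(+57°): θ ← 41° +57° = 98°
crank pin P = (r cos θ, r sin θ) = (-5.010232, 35.649650)
h = r sin θ − e = 35.649650 − 13 = 22.649650
sin φ = h / L = 22.649650 / 262 = 0.08644905
φ = arcsin(0.08644905) = 4.959356°

4.9594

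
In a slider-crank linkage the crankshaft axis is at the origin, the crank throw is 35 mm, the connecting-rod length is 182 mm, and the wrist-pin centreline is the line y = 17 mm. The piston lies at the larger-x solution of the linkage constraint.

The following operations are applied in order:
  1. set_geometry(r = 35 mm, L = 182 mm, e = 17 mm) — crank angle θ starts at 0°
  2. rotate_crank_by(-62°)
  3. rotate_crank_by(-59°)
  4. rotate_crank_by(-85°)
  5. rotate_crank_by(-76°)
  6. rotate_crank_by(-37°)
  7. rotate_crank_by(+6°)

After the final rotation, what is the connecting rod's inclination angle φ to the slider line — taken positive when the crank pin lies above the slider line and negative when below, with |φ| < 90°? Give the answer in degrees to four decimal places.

set_geometry: r = 35 mm, L = 182 mm, e = 17 mm; θ ← 0°
rotate_crank_by(-62°): θ ← 0° -62° = -62°
rotate_crank_by(-59°): θ ← -62° -59° = -121°
rotate_crank_by(-85°): θ ← -121° -85° = -206°
rotate_crank_by(-76°): θ ← -206° -76° = -282°
rotate_crank_by(-37°): θ ← -282° -37° = -319°
rotate_crank_by(+6°): θ ← -319° +6° = -313°
crank pin P = (r cos θ, r sin θ) = (23.869943, 25.597380)
h = r sin θ − e = 25.597380 − 17 = 8.597380
sin φ = h / L = 8.597380 / 182 = 0.04723835
φ = arcsin(0.04723835) = 2.707566°

2.7076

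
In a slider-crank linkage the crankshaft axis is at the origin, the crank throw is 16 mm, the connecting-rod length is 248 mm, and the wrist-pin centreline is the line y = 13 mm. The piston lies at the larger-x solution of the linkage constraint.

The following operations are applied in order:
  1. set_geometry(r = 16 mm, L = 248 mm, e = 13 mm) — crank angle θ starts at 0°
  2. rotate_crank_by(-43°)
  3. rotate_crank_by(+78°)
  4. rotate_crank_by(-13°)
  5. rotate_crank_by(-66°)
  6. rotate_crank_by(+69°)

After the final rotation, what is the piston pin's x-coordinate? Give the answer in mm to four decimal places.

262.4225

set_geometry: r = 16 mm, L = 248 mm, e = 13 mm; θ ← 0°
rotate_crank_by(-43°): θ ← 0° -43° = -43°
rotate_crank_by(+78°): θ ← -43° +78° = 35°
rotate_crank_by(-13°): θ ← 35° -13° = 22°
rotate_crank_by(-66°): θ ← 22° -66° = -44°
rotate_crank_by(+69°): θ ← -44° +69° = 25°
crank pin P = (r cos θ, r sin θ) = (14.500925, 6.761892)
h = r sin θ − e = 6.761892 − 13 = -6.238108
x = r cos θ + √(L² − h²) = 14.500925 + √(61504.0 − 38.9140) = 14.500925 + 247.921532 = 262.422457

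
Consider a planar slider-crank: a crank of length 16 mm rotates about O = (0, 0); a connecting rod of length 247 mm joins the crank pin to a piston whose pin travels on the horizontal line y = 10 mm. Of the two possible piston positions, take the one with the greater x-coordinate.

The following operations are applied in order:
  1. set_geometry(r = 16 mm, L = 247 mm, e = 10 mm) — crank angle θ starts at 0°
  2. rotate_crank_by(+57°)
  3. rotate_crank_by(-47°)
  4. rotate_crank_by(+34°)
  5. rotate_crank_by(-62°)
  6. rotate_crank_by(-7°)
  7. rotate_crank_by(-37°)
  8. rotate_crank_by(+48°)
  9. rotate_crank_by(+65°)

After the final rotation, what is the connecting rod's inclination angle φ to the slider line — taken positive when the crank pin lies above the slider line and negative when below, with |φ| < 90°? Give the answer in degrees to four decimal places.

0.5647

set_geometry: r = 16 mm, L = 247 mm, e = 10 mm; θ ← 0°
rotate_crank_by(+57°): θ ← 0° +57° = 57°
rotate_crank_by(-47°): θ ← 57° -47° = 10°
rotate_crank_by(+34°): θ ← 10° +34° = 44°
rotate_crank_by(-62°): θ ← 44° -62° = -18°
rotate_crank_by(-7°): θ ← -18° -7° = -25°
rotate_crank_by(-37°): θ ← -25° -37° = -62°
rotate_crank_by(+48°): θ ← -62° +48° = -14°
rotate_crank_by(+65°): θ ← -14° +65° = 51°
crank pin P = (r cos θ, r sin θ) = (10.069126, 12.434335)
h = r sin θ − e = 12.434335 − 10 = 2.434335
sin φ = h / L = 2.434335 / 247 = 0.00985561
φ = arcsin(0.00985561) = 0.564694°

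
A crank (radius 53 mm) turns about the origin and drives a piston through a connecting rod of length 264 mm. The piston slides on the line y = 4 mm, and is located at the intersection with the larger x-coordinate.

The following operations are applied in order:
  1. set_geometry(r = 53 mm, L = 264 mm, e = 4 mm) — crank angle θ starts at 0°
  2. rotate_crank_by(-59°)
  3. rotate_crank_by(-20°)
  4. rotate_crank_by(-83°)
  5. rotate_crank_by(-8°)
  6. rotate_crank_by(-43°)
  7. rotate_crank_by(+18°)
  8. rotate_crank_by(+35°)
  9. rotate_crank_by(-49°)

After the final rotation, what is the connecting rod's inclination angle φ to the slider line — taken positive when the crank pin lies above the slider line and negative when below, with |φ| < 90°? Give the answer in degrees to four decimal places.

set_geometry: r = 53 mm, L = 264 mm, e = 4 mm; θ ← 0°
rotate_crank_by(-59°): θ ← 0° -59° = -59°
rotate_crank_by(-20°): θ ← -59° -20° = -79°
rotate_crank_by(-83°): θ ← -79° -83° = -162°
rotate_crank_by(-8°): θ ← -162° -8° = -170°
rotate_crank_by(-43°): θ ← -170° -43° = -213°
rotate_crank_by(+18°): θ ← -213° +18° = -195°
rotate_crank_by(+35°): θ ← -195° +35° = -160°
rotate_crank_by(-49°): θ ← -160° -49° = -209°
crank pin P = (r cos θ, r sin θ) = (-46.354844, 25.694910)
h = r sin θ − e = 25.694910 − 4 = 21.694910
sin φ = h / L = 21.694910 / 264 = 0.08217769
φ = arcsin(0.08217769) = 4.713750°

4.7138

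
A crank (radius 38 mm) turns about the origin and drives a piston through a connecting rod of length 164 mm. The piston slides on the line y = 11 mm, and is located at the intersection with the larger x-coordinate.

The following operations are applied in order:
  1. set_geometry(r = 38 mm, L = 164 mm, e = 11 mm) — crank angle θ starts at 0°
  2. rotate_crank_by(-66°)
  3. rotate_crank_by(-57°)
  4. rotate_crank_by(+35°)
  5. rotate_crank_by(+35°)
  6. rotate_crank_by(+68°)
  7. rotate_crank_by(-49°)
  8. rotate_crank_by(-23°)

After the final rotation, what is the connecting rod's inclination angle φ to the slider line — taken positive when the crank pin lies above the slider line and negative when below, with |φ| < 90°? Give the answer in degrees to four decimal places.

-15.1531

set_geometry: r = 38 mm, L = 164 mm, e = 11 mm; θ ← 0°
rotate_crank_by(-66°): θ ← 0° -66° = -66°
rotate_crank_by(-57°): θ ← -66° -57° = -123°
rotate_crank_by(+35°): θ ← -123° +35° = -88°
rotate_crank_by(+35°): θ ← -88° +35° = -53°
rotate_crank_by(+68°): θ ← -53° +68° = 15°
rotate_crank_by(-49°): θ ← 15° -49° = -34°
rotate_crank_by(-23°): θ ← -34° -23° = -57°
crank pin P = (r cos θ, r sin θ) = (20.696283, -31.869482)
h = r sin θ − e = -31.869482 − 11 = -42.869482
sin φ = h / L = -42.869482 / 164 = -0.26139928
φ = arcsin(-0.26139928) = -15.153107°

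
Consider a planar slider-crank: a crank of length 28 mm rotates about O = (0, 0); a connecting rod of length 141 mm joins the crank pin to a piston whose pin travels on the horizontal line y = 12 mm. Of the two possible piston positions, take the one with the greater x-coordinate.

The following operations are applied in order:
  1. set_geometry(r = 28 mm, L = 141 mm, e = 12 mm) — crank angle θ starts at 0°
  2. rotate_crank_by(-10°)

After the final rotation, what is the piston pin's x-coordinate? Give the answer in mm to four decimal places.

set_geometry: r = 28 mm, L = 141 mm, e = 12 mm; θ ← 0°
rotate_crank_by(-10°): θ ← 0° -10° = -10°
crank pin P = (r cos θ, r sin θ) = (27.574617, -4.862149)
h = r sin θ − e = -4.862149 − 12 = -16.862149
x = r cos θ + √(L² − h²) = 27.574617 + √(19881.0 − 284.3321) = 27.574617 + 139.988099 = 167.562716

167.5627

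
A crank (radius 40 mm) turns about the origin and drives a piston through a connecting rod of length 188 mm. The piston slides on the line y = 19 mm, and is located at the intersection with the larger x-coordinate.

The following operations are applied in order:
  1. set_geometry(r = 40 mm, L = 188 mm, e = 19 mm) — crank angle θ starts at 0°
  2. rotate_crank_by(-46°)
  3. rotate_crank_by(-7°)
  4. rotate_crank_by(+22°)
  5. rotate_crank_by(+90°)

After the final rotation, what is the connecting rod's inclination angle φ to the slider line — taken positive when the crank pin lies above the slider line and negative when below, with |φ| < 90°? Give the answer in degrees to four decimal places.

set_geometry: r = 40 mm, L = 188 mm, e = 19 mm; θ ← 0°
rotate_crank_by(-46°): θ ← 0° -46° = -46°
rotate_crank_by(-7°): θ ← -46° -7° = -53°
rotate_crank_by(+22°): θ ← -53° +22° = -31°
rotate_crank_by(+90°): θ ← -31° +90° = 59°
crank pin P = (r cos θ, r sin θ) = (20.601523, 34.286692)
h = r sin θ − e = 34.286692 − 19 = 15.286692
sin φ = h / L = 15.286692 / 188 = 0.08131219
φ = arcsin(0.08131219) = 4.663995°

4.6640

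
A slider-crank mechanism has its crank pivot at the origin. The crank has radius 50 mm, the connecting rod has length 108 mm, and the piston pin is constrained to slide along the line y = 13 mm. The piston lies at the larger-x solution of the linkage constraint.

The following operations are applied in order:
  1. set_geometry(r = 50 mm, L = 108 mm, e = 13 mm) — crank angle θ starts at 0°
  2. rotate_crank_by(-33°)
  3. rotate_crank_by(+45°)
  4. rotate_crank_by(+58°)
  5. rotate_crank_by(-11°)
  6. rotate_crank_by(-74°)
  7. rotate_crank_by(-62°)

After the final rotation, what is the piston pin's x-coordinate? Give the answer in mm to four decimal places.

set_geometry: r = 50 mm, L = 108 mm, e = 13 mm; θ ← 0°
rotate_crank_by(-33°): θ ← 0° -33° = -33°
rotate_crank_by(+45°): θ ← -33° +45° = 12°
rotate_crank_by(+58°): θ ← 12° +58° = 70°
rotate_crank_by(-11°): θ ← 70° -11° = 59°
rotate_crank_by(-74°): θ ← 59° -74° = -15°
rotate_crank_by(-62°): θ ← -15° -62° = -77°
crank pin P = (r cos θ, r sin θ) = (11.247553, -48.718503)
h = r sin θ − e = -48.718503 − 13 = -61.718503
x = r cos θ + √(L² − h²) = 11.247553 + √(11664.0 − 3809.1736) = 11.247553 + 88.627458 = 99.875011

99.8750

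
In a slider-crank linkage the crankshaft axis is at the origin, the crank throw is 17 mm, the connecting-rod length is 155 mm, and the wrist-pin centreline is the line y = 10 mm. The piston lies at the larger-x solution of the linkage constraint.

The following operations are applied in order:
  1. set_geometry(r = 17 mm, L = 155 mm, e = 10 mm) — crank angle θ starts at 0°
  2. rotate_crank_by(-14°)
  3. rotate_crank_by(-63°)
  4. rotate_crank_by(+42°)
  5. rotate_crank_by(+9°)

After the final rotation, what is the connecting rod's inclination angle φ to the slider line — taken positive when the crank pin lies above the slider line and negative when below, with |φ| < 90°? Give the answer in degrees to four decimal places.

set_geometry: r = 17 mm, L = 155 mm, e = 10 mm; θ ← 0°
rotate_crank_by(-14°): θ ← 0° -14° = -14°
rotate_crank_by(-63°): θ ← -14° -63° = -77°
rotate_crank_by(+42°): θ ← -77° +42° = -35°
rotate_crank_by(+9°): θ ← -35° +9° = -26°
crank pin P = (r cos θ, r sin θ) = (15.279499, -7.452309)
h = r sin θ − e = -7.452309 − 10 = -17.452309
sin φ = h / L = -17.452309 / 155 = -0.11259555
φ = arcsin(-0.11259555) = -6.464959°

-6.4650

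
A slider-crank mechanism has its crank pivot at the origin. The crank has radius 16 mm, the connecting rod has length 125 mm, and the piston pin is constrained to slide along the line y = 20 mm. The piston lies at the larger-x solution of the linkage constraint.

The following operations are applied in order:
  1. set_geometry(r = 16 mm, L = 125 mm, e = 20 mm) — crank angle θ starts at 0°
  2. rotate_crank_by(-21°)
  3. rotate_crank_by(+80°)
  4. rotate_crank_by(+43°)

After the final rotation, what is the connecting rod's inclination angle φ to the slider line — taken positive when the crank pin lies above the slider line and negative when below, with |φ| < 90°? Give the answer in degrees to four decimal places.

set_geometry: r = 16 mm, L = 125 mm, e = 20 mm; θ ← 0°
rotate_crank_by(-21°): θ ← 0° -21° = -21°
rotate_crank_by(+80°): θ ← -21° +80° = 59°
rotate_crank_by(+43°): θ ← 59° +43° = 102°
crank pin P = (r cos θ, r sin θ) = (-3.326587, 15.650362)
h = r sin θ − e = 15.650362 − 20 = -4.349638
sin φ = h / L = -4.349638 / 125 = -0.03479711
φ = arcsin(-0.03479711) = -1.994130°

-1.9941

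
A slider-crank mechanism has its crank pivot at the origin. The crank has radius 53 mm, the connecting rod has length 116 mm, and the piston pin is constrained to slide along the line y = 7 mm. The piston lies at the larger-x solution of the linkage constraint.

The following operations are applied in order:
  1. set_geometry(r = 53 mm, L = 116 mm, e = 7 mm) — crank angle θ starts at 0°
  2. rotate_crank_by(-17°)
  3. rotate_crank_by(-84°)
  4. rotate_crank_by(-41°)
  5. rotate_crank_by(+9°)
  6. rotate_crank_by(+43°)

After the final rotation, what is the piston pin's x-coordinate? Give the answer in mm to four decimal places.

set_geometry: r = 53 mm, L = 116 mm, e = 7 mm; θ ← 0°
rotate_crank_by(-17°): θ ← 0° -17° = -17°
rotate_crank_by(-84°): θ ← -17° -84° = -101°
rotate_crank_by(-41°): θ ← -101° -41° = -142°
rotate_crank_by(+9°): θ ← -142° +9° = -133°
rotate_crank_by(+43°): θ ← -133° +43° = -90°
crank pin P = (r cos θ, r sin θ) = (0.000000, -53.000000)
h = r sin θ − e = -53.000000 − 7 = -60.000000
x = r cos θ + √(L² − h²) = 0.000000 + √(13456.0 − 3600.0000) = 0.000000 + 99.277389 = 99.277389

99.2774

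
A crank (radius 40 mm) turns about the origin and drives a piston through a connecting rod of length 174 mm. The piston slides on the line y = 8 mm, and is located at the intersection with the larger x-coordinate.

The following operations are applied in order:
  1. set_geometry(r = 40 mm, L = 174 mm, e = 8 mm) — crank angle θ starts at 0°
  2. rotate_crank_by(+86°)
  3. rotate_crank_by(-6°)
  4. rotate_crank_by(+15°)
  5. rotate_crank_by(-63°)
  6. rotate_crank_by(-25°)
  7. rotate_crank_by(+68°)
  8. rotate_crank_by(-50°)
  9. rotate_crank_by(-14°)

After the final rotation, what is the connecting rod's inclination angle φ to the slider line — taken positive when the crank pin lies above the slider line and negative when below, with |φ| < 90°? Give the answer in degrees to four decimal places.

-0.1211

set_geometry: r = 40 mm, L = 174 mm, e = 8 mm; θ ← 0°
rotate_crank_by(+86°): θ ← 0° +86° = 86°
rotate_crank_by(-6°): θ ← 86° -6° = 80°
rotate_crank_by(+15°): θ ← 80° +15° = 95°
rotate_crank_by(-63°): θ ← 95° -63° = 32°
rotate_crank_by(-25°): θ ← 32° -25° = 7°
rotate_crank_by(+68°): θ ← 7° +68° = 75°
rotate_crank_by(-50°): θ ← 75° -50° = 25°
rotate_crank_by(-14°): θ ← 25° -14° = 11°
crank pin P = (r cos θ, r sin θ) = (39.265087, 7.632360)
h = r sin θ − e = 7.632360 − 8 = -0.367640
sin φ = h / L = -0.367640 / 174 = -0.00211287
φ = arcsin(-0.00211287) = -0.121059°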